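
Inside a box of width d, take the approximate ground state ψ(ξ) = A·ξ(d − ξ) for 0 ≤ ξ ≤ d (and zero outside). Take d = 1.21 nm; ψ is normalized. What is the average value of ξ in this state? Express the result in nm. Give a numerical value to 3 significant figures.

⟨ξ⟩ ≈ 0.605 nm

⟨ξ⟩ = ∫ ξ |ψ|² dξ over the full domain.
Since the A² factors cancel between numerator and denominator, ⟨ξ⟩ = d/2.
With d = 1.21, ⟨ξ⟩ = 0.6050.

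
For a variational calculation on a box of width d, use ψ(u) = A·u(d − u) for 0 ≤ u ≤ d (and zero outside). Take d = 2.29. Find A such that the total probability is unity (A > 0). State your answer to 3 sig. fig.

The normalization condition is ∫|ψ|² du = 1 from 0 to d.
Expanding the polynomial and integrating term by term, ∫|ψ|² du = A²·(d^5/30).
So A² = (d^5/30)^(−1).
Substituting d = 2.29 gives A² = 0.4764, so A = 0.6902.

A ≈ 0.690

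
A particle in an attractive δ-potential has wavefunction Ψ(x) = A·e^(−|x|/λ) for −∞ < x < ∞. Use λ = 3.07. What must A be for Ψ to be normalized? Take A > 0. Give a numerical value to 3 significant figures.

The normalization condition is ∫|Ψ|² dx = 1 from −∞ to ∞.
Recall ∫₀^∞ x^m e^(−x/β) dx = m!·β^(m+1), the integral (without the A² prefactor) comes out to λ.
Substituting λ = 3.07 gives A² = 0.3257, so A = 0.5707.

A ≈ 0.571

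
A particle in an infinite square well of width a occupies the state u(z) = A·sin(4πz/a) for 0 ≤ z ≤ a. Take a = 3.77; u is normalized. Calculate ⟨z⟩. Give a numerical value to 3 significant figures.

The expectation value is the |u|²-weighted average of z: ∫ z|u|² dz.
With ∫₀^a sin²(nπz/a) dz = a/2, the ratio of the moment integral to the normalization integral gives ⟨z⟩ = a/2.
Putting a = 3.77 gives 1.885.

⟨z⟩ ≈ 1.89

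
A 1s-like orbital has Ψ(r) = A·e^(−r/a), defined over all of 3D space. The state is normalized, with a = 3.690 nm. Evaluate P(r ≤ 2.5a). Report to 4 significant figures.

P = ∫ |Ψ|² 4πr² dr over r ≤ 2.5a.
A² is fixed by ∫₀^∞ 4πr²|Ψ|² dr = 1, i.e. A² = (π·a^3)^(−1).
In terms of u = r/a (A², 4π and the length scale all cancel between numerator and denominator), P = [∫_{0}^{2.5} u^2·e^(-2·u) du] / [∫_{0}^{∞} u^2·e^(-2·u) du].
An antiderivative of u^2·e^(-2·u) is -(2·u^2 + 2·u + 1)·e^(-2·u)/4; evaluating from 0 to 2.5 gives 1/4 - 37·e^(-5)/8, while the full integral is 1/4.
The region integral divided by the full integral gives P = 0.87535.

P ≈ 0.8753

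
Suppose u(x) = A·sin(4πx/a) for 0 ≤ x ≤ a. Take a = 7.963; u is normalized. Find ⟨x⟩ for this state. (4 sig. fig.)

The expectation value is the |u|²-weighted average of x: ∫ x|u|² dx.
The ratio of the moment integral to the normalization integral gives ⟨x⟩ = a/2.
Putting a = 7.963 gives 3.9815.

⟨x⟩ ≈ 3.982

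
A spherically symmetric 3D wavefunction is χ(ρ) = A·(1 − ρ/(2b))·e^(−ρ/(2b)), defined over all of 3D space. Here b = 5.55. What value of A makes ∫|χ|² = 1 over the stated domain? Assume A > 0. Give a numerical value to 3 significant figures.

A ≈ 0.0153

The normalization condition is ∫|χ|² 4πρ² dρ = 1 from 0 to ∞.
The angular integral contributes 4π, leaving ∫₀^∞ ρ²|χ|² dρ.
∫|χ|² 4πρ² dρ = A²·(8·π·b^3).
So A² = (8·π·b^3)^(−1).
Substituting b = 5.55 gives A² = 0.0002327, so A = 0.01526.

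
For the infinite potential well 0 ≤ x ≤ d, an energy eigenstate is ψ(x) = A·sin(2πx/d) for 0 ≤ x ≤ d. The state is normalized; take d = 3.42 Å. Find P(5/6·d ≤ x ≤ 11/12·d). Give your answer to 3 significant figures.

The probability is P = ∫ |ψ|² dx over [5/6·d, 11/12·d].
The normalization integral ∫|ψ|²dx over the whole domain equals d/2·A², and A² cancels in the ratio.
Let u = x/d; then A² and the length scale cancel, so P = ∫_{5/6}^{11/12} sin(2·π·u)^2 du ÷ ∫_{0}^{1} sin(2·π·u)^2 du.
An antiderivative of sin(2·π·u)^2 is u/2 - sin(4·π·u)/(8·π); evaluating from 5/6 to 11/12 gives 1/24, while the full integral is 1/2.
The result is P = 1/12.

P ≈ 0.0833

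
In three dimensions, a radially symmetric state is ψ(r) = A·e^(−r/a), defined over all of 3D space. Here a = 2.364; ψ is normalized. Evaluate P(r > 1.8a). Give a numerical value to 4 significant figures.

P ≈ 0.3027

P = ∫ |ψ|² 4πr² dr over r > 1.8a.
A² is fixed by ∫₀^∞ 4πr²|ψ|² dr = 1, i.e. A² = (π·a^3)^(−1).
Substituting u = r/a, A², 4π and the length scale all cancel in the ratio: P = ∫_{1.8}^{∞} u^2·e^(-2·u) du / ∫_{0}^{∞} u^2·e^(-2·u) du.
Using ∫ u^2·e^(-2·u) du = -(2·u^2 + 2·u + 1)·e^(-2·u)/4, the numerator is 277·e^(-18/5)/100 and the denominator is 1/4.
The region integral divided by the full integral gives P = 0.30275.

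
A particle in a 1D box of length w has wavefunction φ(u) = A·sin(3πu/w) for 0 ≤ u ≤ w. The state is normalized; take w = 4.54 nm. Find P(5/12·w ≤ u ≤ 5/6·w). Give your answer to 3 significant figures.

P ≈ 0.470

P = ∫_{5/12·w}^{5/6·w} |φ(u)|² du.
Since A² = 1/(w/2), this is the region integral divided by the full normalization integral.
In terms of t = u/w (A² and the length scale cancel between numerator and denominator), P = [∫_{5/12}^{5/6} sin(3·π·t)^2 dt] / [∫_{0}^{1} sin(3·π·t)^2 dt].
Using ∫ sin(3·π·t)^2 dt = t/2 - sin(6·π·t)/(12·π), the numerator is 1/(12·π) + 5/24 and the denominator is 1/2.
The result is P = (2 + 5·π)/(12·π).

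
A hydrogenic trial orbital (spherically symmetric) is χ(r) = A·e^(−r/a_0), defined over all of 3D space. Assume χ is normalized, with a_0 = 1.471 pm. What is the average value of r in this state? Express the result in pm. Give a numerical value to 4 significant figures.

⟨r⟩ ≈ 2.207 pm

⟨r⟩ = ∫ r |χ|² 4πr² dr over the full domain.
Recall ∫₀^∞ r^m e^(−r/β) dr = m!·β^(m+1), evaluating both integrals, ⟨r⟩ = 3·a_0/2.
Putting a_0 = 1.471 gives 2.2065.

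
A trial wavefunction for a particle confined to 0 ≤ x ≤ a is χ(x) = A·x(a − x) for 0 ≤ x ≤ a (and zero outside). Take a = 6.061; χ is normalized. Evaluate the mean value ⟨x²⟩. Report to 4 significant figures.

⟨x^2⟩ ≈ 10.50

By definition ⟨x²⟩ = ∫ x^2 |χ(x)|² dx.
Evaluating both integrals, ⟨x²⟩ = 2·a^2/7.
Putting a = 6.061 gives 10.496.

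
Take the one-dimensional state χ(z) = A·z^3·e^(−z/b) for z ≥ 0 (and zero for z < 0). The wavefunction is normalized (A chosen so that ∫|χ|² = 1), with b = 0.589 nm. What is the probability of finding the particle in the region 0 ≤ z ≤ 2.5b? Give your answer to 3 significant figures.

P = ∫_{0}^{2.5b} |χ(z)|² dz.
Since A² = 1/(45·b^7/8), this is the region integral divided by the full normalization integral.
Substituting u = z/b, A² and the length scale cancel in the ratio: P = ∫_{0}^{2.5} u^6·e^(-2·u) du / ∫_{0}^{∞} u^6·e^(-2·u) du.
Using ∫ u^6·e^(-2·u) du = -(4·u^6 + 12·u^5 + 30·u^4 + 60·u^3 + 90·u^2 + 90·u + 45)·e^(-2·u)/8, the numerator is ≈ 1.3377 and the denominator is 45/8.
The result is P = 0.2378.

P ≈ 0.238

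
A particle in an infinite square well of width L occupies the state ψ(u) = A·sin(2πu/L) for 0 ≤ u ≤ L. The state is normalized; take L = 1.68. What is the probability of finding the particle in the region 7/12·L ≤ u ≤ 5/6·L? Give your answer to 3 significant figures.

P ≈ 0.388

|ψ|² is the probability density, so P = ∫_{7/12·L}^{5/6·L} |ψ|² du.
With A² fixed by ∫|ψ|² = 1, i.e. A² = (L/2)^(−1), substitute and integrate.
Substituting t = u/L, A² and the length scale cancel in the ratio: P = ∫_{7/12}^{5/6} sin(2·π·t)^2 dt / ∫_{0}^{1} sin(2·π·t)^2 dt.
An antiderivative of sin(2·π·t)^2 is t/2 - sin(4·π·t)/(8·π); evaluating from 7/12 to 5/6 gives √(3)/(8·π) + 1/8, while the full integral is 1/2.
This works out to P = (√(3) + π)/(4·π).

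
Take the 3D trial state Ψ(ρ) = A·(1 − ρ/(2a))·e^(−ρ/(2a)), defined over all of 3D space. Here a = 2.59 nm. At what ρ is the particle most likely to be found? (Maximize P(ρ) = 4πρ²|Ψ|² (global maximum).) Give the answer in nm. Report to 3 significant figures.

The maximum of P(ρ) = 4πρ²|Ψ|² occurs where its derivative vanishes.
This gives ρ = a·(√(5) + 3).
With a = 2.59, the most probable radial distance is 13.56 nm.

ρ ≈ 13.6 nm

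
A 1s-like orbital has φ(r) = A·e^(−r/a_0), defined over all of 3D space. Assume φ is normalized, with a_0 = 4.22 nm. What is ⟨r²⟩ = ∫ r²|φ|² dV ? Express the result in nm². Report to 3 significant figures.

⟨r^2⟩ ≈ 53.4 nm^2

By definition ⟨r²⟩ = ∫ r^2 |φ(r)|² 4πr² dr.
Recall ∫₀^∞ r^m e^(−r/β) dr = m!·β^(m+1), the ratio of the moment integral to the normalization integral gives ⟨r²⟩ = 3·a_0^2.
Putting a_0 = 4.22 gives 53.43.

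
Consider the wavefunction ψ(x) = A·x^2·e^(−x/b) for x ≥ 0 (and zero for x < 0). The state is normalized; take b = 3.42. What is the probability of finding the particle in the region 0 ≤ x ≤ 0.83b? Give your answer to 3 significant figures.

P ≈ 0.0271

P = ∫_{0}^{0.83b} |ψ(x)|² dx.
With A² fixed by ∫|ψ|² = 1, i.e. A² = (3·b^5/4)^(−1), substitute and integrate.
Substituting u = x/b, A² and the length scale cancel in the ratio: P = ∫_{0}^{0.83} u^4·e^(-2·u) du / ∫_{0}^{∞} u^4·e^(-2·u) du.
With ∫ u^4·e^(-2·u) du = -(u^4/2 + u^3 + 3·u^2/2 + 3·u/2 + 3/4)·e^(-2·u) + C, the region integral is ≈ 0.020355 and the full one is 3/4.
Taking the ratio, P = 0.02714.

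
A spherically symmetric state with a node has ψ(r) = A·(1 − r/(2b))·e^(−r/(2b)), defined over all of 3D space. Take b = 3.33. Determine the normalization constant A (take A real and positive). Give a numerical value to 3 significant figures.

Require ∫ |ψ|² 4πr² dr = 1 over the whole domain.
(Spherical symmetry: dV = 4πr² dr.)
Using ∫₀^∞ rⁿ e^(−αr) dr = n!/αⁿ⁺¹, with ψ = A·(1 − r/(2b))·e^(−r/(2b)), the integral evaluates to A²·[8·π·b^3].
Setting this equal to 1 gives A² = 1/(8·π·b^3).
Plugging in b = 3.33 yields A = 0.03283.

A ≈ 0.0328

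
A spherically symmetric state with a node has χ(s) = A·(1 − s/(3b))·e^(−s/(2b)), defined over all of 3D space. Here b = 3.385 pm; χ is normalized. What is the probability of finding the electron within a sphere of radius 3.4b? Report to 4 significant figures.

With dV = 4πs²ds, the probability is ∫|χ|² dV over s ≤ 3.4b.
The full normalization integral is A²·[8·π·b^3/3] = 1, fixing A².
In terms of u = s/b (A², 4π and the length scale all cancel between numerator and denominator), P = [∫_{0}^{3.4} u^2·(1 - u/3)^2·e^(-u) du] / [∫_{0}^{∞} u^2·(1 - u/3)^2·e^(-u) du].
An antiderivative of u^2·(1 - u/3)^2·e^(-u) is (-u^4 + 2·u^3 - 3·u^2 - 6·u - 6)·e^(-u)/9; evaluating from 0 to 3.4 gives ≈ 0.236131, while the full integral is 2/3.
This evaluates to P = 0.35420.

P ≈ 0.3542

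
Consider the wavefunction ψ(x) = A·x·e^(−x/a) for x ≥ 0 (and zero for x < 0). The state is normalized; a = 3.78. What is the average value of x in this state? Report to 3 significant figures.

⟨x⟩ ≈ 5.67

By definition ⟨x⟩ = ∫ x |ψ(x)|² dx.
Since the A² factors cancel between numerator and denominator, ⟨x⟩ = 3·a/2.
With a = 3.78, ⟨x⟩ = 5.670.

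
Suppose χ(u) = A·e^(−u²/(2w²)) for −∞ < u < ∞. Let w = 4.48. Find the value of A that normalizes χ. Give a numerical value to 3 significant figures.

The normalization condition is ∫|χ|² du = 1 from −∞ to ∞.
With χ = A·e^(−u²/(2w²)), the integral evaluates to A²·[√(π)·w].
With w = 4.48: A² = 0.1259 and A = 0.3549.

A ≈ 0.355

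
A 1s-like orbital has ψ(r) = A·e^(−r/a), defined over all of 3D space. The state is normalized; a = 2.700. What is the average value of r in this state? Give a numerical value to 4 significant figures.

⟨r⟩ ≈ 4.050

By definition ⟨r⟩ = ∫ r |ψ(r)|² 4πr² dr.
Since the A² factors cancel between numerator and denominator, ⟨r⟩ = 3·a/2.
With a = 2.700, ⟨r⟩ = 4.0500.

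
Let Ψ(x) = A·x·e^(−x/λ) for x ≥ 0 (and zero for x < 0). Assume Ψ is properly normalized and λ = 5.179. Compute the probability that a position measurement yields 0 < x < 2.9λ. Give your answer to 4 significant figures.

The probability is P = ∫ |Ψ|² dx over [0, 2.9λ].
The normalization integral ∫|Ψ|²dx over the whole domain equals λ^3/4·A², and A² cancels in the ratio.
In terms of u = x/λ (A² and the length scale cancel between numerator and denominator), P = [∫_{0}^{2.9} u^2·e^(-2·u) du] / [∫_{0}^{∞} u^2·e^(-2·u) du].
Using ∫ u^2·e^(-2·u) du = -(2·u^2 + 2·u + 1)·e^(-2·u)/4, the numerator is 1/4 - 1181·e^(-29/5)/200 and the denominator is 1/4.
Evaluating gives P = 0.92849.

P ≈ 0.9285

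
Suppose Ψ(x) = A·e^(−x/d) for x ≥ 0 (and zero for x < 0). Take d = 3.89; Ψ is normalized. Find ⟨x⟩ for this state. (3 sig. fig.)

⟨x⟩ = ∫ x |Ψ|² dx over the full domain.
Recall ∫₀^∞ x^m e^(−x/β) dx = m!·β^(m+1), the ratio of the moment integral to the normalization integral gives ⟨x⟩ = d/2.
With d = 3.89, ⟨x⟩ = 1.945.

⟨x⟩ ≈ 1.95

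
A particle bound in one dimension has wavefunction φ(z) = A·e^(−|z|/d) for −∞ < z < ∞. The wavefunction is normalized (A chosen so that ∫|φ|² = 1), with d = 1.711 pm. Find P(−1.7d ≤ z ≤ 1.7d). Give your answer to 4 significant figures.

P ≈ 0.9666

|φ|² is the probability density, so P = ∫_{−1.7d}^{1.7d} |φ|² dz.
With A² fixed by ∫|φ|² = 1, i.e. A² = (d)^(−1), substitute and integrate.
Both integrals are even about z = 0, so only the z ≥ 0 halves are needed (the factors of 2 cancel). Substituting u = z/d, A² and the length scale cancel in the ratio: P = ∫_{0}^{1.7} e^(-2·u) du / ∫_{0}^{∞} e^(-2·u) du.
With ∫ e^(-2·u) du = -e^(-2·u)/2 + C, the region integral is 1/2 - e^(-17/5)/2 and the full one is 1/2.
Taking the ratio, P = 0.96663.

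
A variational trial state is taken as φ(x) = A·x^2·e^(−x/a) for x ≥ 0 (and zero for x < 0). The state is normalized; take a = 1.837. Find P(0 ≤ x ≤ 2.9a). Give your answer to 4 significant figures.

|φ|² is the probability density, so P = ∫_{0}^{2.9a} |φ|² dx.
Since A² = 1/(3·a^5/4), this is the region integral divided by the full normalization integral.
Let u = x/a; then A² and the length scale cancel, so P = ∫_{0}^{2.9} u^4·e^(-2·u) du ÷ ∫_{0}^{∞} u^4·e^(-2·u) du.
Using ∫ u^4·e^(-2·u) du = -(u^4/2 + u^3 + 3·u^2/2 + 3·u/2 + 3/4)·e^(-2·u), the numerator is ≈ 0.515461 and the denominator is 3/4.
The result is P = 0.68728.

P ≈ 0.6873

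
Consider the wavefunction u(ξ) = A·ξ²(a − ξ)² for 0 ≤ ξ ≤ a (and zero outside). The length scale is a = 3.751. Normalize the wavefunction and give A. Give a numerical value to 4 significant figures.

A ≈ 0.06546

Require ∫ |u|² dξ = 1 over the whole domain.
The integral (without the A² prefactor) comes out to a^9/630.
Hence A² = 1/[a^9/630].
With a = 3.751: A² = 0.0042857 and A = 0.065465.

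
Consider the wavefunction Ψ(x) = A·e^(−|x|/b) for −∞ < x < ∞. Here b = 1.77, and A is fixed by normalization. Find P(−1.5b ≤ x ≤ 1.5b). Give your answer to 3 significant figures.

P ≈ 0.950

The probability is P = ∫ |Ψ|² dx over [−1.5b, 1.5b].
The normalization integral ∫|Ψ|²dx over the whole domain equals b·A², and A² cancels in the ratio.
By symmetry take twice the x ≥ 0 contribution in numerator and denominator; the 2's cancel. In terms of u = x/b (A² and the length scale cancel between numerator and denominator), P = [∫_{0}^{1.5} e^(-2·u) du] / [∫_{0}^{∞} e^(-2·u) du].
With ∫ e^(-2·u) du = -e^(-2·u)/2 + C, the region integral is 1/2 - e^(-3)/2 and the full one is 1/2.
Taking the ratio, P = 0.9502.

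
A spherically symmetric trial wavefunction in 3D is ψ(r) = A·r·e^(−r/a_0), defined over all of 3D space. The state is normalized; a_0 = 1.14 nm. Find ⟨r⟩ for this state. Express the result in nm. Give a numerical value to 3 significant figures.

⟨r⟩ = ∫ r |ψ|² 4πr² dr over the full domain.
Recall ∫₀^∞ r^m e^(−r/β) dr = m!·β^(m+1), the ratio of the moment integral to the normalization integral gives ⟨r⟩ = 5·a_0/2.
Putting a_0 = 1.14 gives 2.850.

⟨r⟩ ≈ 2.85 nm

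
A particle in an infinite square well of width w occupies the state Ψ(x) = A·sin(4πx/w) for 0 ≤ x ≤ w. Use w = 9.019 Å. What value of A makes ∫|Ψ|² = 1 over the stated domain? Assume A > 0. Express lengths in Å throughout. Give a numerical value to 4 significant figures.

A ≈ 0.4709 Å^(-1/2)

Normalization requires ∫|Ψ|² dx = 1, integrated from 0 to w.
The integral (without the A² prefactor) comes out to w/2.
Hence A² = 1/[w/2].
With w = 9.019: A² = 0.22175 and A = 0.47091.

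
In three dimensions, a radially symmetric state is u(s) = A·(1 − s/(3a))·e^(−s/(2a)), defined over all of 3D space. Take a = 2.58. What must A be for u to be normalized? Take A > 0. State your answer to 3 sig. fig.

A ≈ 0.0834

Require ∫ |u|² 4πs² ds = 1 over the whole domain.
In 3D with spherical symmetry the volume element is 4πs² ds.
With ∫₀^∞ s^4 e^(−αs) ds = 4!/α^5, ∫|u|² 4πs² ds = A²·(8·π·a^3/3).
Plugging in a = 2.58 yields A = 0.08337.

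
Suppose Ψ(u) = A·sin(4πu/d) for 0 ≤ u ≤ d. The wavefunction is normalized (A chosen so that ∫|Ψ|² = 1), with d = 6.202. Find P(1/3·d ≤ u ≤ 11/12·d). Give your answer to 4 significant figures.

The probability is P = ∫ |Ψ|² du over [1/3·d, 11/12·d].
The normalization integral ∫|Ψ|²du over the whole domain equals d/2·A², and A² cancels in the ratio.
Let t = u/d; then A² and the length scale cancel, so P = ∫_{1/3}^{11/12} sin(4·π·t)^2 dt ÷ ∫_{0}^{1} sin(4·π·t)^2 dt.
With ∫ sin(4·π·t)^2 dt = t/2 - sin(4·π·t)·cos(4·π·t)/(8·π) + C, the region integral is √(3)/(16·π) + 7/24 and the full one is 1/2.
Taking the ratio, P = √(3)/(8·π) + 7/12.

P ≈ 0.6522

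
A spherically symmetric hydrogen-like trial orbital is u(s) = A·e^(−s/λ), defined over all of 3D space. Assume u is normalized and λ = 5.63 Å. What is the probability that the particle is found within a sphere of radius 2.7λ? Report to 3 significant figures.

P ≈ 0.905

P = ∫ |u|² 4πs² ds over s ≤ 2.7λ.
Normalization gives A² = 1/(π·λ^3).
In terms of t = s/λ (A², 4π and the length scale all cancel between numerator and denominator), P = [∫_{0}^{2.7} t^2·e^(-2·t) dt] / [∫_{0}^{∞} t^2·e^(-2·t) dt].
With ∫ t^2·e^(-2·t) dt = -(2·t^2 + 2·t + 1)·e^(-2·t)/4 + C, the region integral is 1/4 - 1049·e^(-27/5)/200 and the full one is 1/4.
Taking the ratio yields P = 0.9052.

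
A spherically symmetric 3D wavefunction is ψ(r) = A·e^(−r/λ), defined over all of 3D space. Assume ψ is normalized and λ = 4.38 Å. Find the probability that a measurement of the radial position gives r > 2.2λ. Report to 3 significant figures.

P ≈ 0.185

With dV = 4πr²dr, the probability is ∫|ψ|² dV over r > 2.2λ.
The full normalization integral is A²·[π·λ^3] = 1, fixing A².
Let u = r/λ; then A², 4π and the length scale all cancel, so P = ∫_{2.2}^{∞} u^2·e^(-2·u) du ÷ ∫_{0}^{∞} u^2·e^(-2·u) du.
An antiderivative of u^2·e^(-2·u) is -(2·u^2 + 2·u + 1)·e^(-2·u)/4; evaluating from 2.2 to ∞ gives 377·e^(-22/5)/100, while the full integral is 1/4.
The region integral divided by the full integral gives P = 0.1851.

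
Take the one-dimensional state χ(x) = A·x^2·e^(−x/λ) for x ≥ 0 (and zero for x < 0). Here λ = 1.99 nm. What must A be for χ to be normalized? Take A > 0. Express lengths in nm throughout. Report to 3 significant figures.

A ≈ 0.207 nm^(-5/2)

The normalization condition is ∫|χ|² dx = 1 from 0 to ∞.
The integral (without the A² prefactor) comes out to 3·λ^5/4.
Plugging in λ = 1.99 yields A = 0.2067.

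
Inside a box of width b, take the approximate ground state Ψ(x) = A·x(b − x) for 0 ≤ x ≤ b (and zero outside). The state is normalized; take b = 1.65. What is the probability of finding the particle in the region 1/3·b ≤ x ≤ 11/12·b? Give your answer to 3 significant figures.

P ≈ 0.785

The probability is P = ∫ |Ψ|² dx over [1/3·b, 11/12·b].
The normalization integral ∫|Ψ|²dx over the whole domain equals b^5/30·A², and A² cancels in the ratio.
Let u = x/b; then A² and the length scale cancel, so P = ∫_{1/3}^{11/12} u^2·(1 - u)^2 du ÷ ∫_{0}^{1} u^2·(1 - u)^2 du.
Using ∫ u^2·(1 - u)^2 du = u^3·(6·u^2 - 15·u + 10)/30, the numerator is ≈ 0.026168 and the denominator is 1/30.
This works out to P = 0.7850.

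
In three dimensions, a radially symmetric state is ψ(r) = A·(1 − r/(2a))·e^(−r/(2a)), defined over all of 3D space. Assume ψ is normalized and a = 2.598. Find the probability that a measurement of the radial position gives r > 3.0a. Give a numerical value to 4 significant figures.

P ≈ 0.9273

With dV = 4πr²dr, the probability is ∫|ψ|² dV over r > 3.0a.
A² is fixed by ∫₀^∞ 4πr²|ψ|² dr = 1, i.e. A² = (8·π·a^3)^(−1).
Let u = r/a; then A², 4π and the length scale all cancel, so P = ∫_{3.0}^{∞} u^2·(1 - u/2)^2·e^(-u) du ÷ ∫_{0}^{∞} u^2·(1 - u/2)^2·e^(-u) du.
An antiderivative of u^2·(1 - u/2)^2·e^(-u) is -(u^4/4 + u^2 + 2·u + 2)·e^(-u); evaluating from 3.0 to ∞ gives 149·e^(-3)/4, while the full integral is 2.
This evaluates to P = 0.92728.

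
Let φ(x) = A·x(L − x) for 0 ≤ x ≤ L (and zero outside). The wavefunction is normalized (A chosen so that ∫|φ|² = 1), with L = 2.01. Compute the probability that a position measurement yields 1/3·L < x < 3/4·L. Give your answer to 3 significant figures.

|φ|² is the probability density, so P = ∫_{1/3·L}^{3/4·L} |φ|² dx.
The normalization integral ∫|φ|²dx over the whole domain equals L^5/30·A², and A² cancels in the ratio.
Let u = x/L; then A² and the length scale cancel, so P = ∫_{1/3}^{3/4} u^2·(1 - u)^2 du ÷ ∫_{0}^{1} u^2·(1 - u)^2 du.
An antiderivative of u^2·(1 - u)^2 is u^3·(6·u^2 - 15·u + 10)/30; evaluating from 1/3 to 3/4 gives ≈ 0.022887, while the full integral is 1/30.
Taking the ratio, P = 0.6866.

P ≈ 0.687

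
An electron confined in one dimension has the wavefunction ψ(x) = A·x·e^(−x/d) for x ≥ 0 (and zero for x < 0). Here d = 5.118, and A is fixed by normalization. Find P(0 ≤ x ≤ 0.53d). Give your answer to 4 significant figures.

P ≈ 0.09166

The probability is P = ∫ |ψ|² dx over [0, 0.53d].
Since A² = 1/(d^3/4), this is the region integral divided by the full normalization integral.
Let u = x/d; then A² and the length scale cancel, so P = ∫_{0}^{0.53} u^2·e^(-2·u) du ÷ ∫_{0}^{∞} u^2·e^(-2·u) du.
An antiderivative of u^2·e^(-2·u) is -(2·u^2 + 2·u + 1)·e^(-2·u)/4; evaluating from 0 to 0.53 gives ≈ 0.0229155, while the full integral is 1/4.
Evaluating gives P = 0.091662.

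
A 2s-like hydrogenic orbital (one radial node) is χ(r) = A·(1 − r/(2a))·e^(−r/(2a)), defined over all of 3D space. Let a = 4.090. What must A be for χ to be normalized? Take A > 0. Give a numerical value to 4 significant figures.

Normalization requires ∫|χ|² 4πr² dr = 1, integrated from 0 to ∞.
Using ∫₀^∞ rⁿ e^(−αr) dr = n!/αⁿ⁺¹, ∫|χ|² 4πr² dr = A²·(8·π·a^3).
With a = 4.090: A² = 0.00058155 and A = 0.024115.

A ≈ 0.02412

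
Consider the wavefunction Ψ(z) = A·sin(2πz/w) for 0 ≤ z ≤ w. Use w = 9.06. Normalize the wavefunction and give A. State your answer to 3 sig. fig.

Require ∫ |Ψ|² dz = 1 over the whole domain.
With ∫₀^w sin²(nπz/w) dz = w/2, with Ψ = A·sin(2πz/w), the integral evaluates to A²·[w/2].
Plugging in w = 9.06 yields A = 0.4698.

A ≈ 0.470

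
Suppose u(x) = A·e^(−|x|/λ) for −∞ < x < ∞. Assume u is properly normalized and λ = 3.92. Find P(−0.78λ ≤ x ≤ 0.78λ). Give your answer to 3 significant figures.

P ≈ 0.790

The probability is P = ∫ |u|² dx over [−0.78λ, 0.78λ].
Since A² = 1/(λ), this is the region integral divided by the full normalization integral.
By symmetry take twice the x ≥ 0 contribution in numerator and denominator; the 2's cancel. Let t = x/λ; then A² and the length scale cancel, so P = ∫_{0}^{0.78} e^(-2·t) dt ÷ ∫_{0}^{∞} e^(-2·t) dt.
An antiderivative of e^(-2·t) is -e^(-2·t)/2; evaluating from 0 to 0.78 gives 1/2 - e^(-39/25)/2, while the full integral is 1/2.
The result is P = 0.7899.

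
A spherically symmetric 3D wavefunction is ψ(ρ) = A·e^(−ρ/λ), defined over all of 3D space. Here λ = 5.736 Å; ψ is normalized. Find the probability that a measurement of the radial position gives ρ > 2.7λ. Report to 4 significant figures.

Integrate the radial probability density 4πρ²|ψ|² over ρ > 2.7λ.
The full normalization integral is A²·[π·λ^3] = 1, fixing A².
In terms of u = ρ/λ (A², 4π and the length scale all cancel between numerator and denominator), P = [∫_{2.7}^{∞} u^2·e^(-2·u) du] / [∫_{0}^{∞} u^2·e^(-2·u) du].
With ∫ u^2·e^(-2·u) du = -(2·u^2 + 2·u + 1)·e^(-2·u)/4 + C, the region integral is 1049·e^(-27/5)/200 and the full one is 1/4.
This evaluates to P = 0.094758.

P ≈ 0.09476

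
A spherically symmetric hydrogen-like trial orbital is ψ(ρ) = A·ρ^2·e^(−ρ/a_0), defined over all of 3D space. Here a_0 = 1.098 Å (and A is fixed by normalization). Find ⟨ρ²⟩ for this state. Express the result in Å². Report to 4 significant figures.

⟨ρ^2⟩ ≈ 16.88 Å^2

The expectation value is the |ψ|²-weighted average of ρ^2: ∫ ρ^2|ψ|² 4πρ² dρ.
Since the A² factors cancel between numerator and denominator, ⟨ρ²⟩ = 14·a_0^2.
Putting a_0 = 1.098 gives 16.878.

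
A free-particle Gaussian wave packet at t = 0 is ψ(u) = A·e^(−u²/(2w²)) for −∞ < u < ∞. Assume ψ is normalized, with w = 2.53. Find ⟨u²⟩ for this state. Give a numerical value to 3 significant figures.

The expectation value is the |ψ|²-weighted average of u^2: ∫ u^2|ψ|² du.
Since the A² factors cancel between numerator and denominator, ⟨u²⟩ = w^2/2.
With w = 2.53, ⟨u^2⟩ = 3.200.

⟨u^2⟩ ≈ 3.20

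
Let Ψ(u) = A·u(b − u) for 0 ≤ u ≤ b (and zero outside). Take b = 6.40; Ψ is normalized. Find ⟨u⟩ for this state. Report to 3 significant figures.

⟨u⟩ ≈ 3.20

⟨u⟩ = ∫ u |Ψ|² du over the full domain.
Since the A² factors cancel between numerator and denominator, ⟨u⟩ = b/2.
With b = 6.40, ⟨u⟩ = 3.200.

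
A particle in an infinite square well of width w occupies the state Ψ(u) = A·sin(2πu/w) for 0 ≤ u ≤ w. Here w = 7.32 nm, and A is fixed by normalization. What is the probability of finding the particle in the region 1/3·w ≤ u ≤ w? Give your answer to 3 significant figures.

P ≈ 0.598

|Ψ|² is the probability density, so P = ∫_{1/3·w}^{w} |Ψ|² du.
With A² fixed by ∫|Ψ|² = 1, i.e. A² = (w/2)^(−1), substitute and integrate.
In terms of t = u/w (A² and the length scale cancel between numerator and denominator), P = [∫_{1/3}^{1} sin(2·π·t)^2 dt] / [∫_{0}^{1} sin(2·π·t)^2 dt].
An antiderivative of sin(2·π·t)^2 is t/2 - sin(4·π·t)/(8·π); evaluating from 1/3 to 1 gives -√(3)/(16·π) + 1/3, while the full integral is 1/2.
The result is P = -√(3)/(8·π) + 2/3.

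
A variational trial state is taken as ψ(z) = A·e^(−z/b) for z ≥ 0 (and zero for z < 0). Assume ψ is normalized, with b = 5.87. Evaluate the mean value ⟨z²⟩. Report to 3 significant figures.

⟨z²⟩ = ∫ z^2 |ψ|² dz over the full domain.
Since the A² factors cancel between numerator and denominator, ⟨z²⟩ = b^2/2.
Putting b = 5.87 gives 17.23.

⟨z^2⟩ ≈ 17.2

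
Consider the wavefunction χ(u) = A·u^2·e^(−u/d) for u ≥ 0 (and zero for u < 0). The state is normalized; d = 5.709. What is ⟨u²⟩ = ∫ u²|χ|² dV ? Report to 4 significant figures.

⟨u^2⟩ ≈ 244.4

⟨u²⟩ = ∫ u^2 |χ|² du over the full domain.
The ratio of the moment integral to the normalization integral gives ⟨u²⟩ = 15·d^2/2.
With d = 5.709, ⟨u^2⟩ = 244.45.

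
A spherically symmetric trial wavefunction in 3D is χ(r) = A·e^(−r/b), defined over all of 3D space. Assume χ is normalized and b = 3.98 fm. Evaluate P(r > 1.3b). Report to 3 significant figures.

P ≈ 0.518

Integrate the radial probability density 4πr²|χ|² over r > 1.3b.
The full normalization integral is A²·[π·b^3] = 1, fixing A².
In terms of u = r/b (A², 4π and the length scale all cancel between numerator and denominator), P = [∫_{1.3}^{∞} u^2·e^(-2·u) du] / [∫_{0}^{∞} u^2·e^(-2·u) du].
An antiderivative of u^2·e^(-2·u) is -(2·u^2 + 2·u + 1)·e^(-2·u)/4; evaluating from 1.3 to ∞ gives 349·e^(-13/5)/200, while the full integral is 1/4.
This evaluates to P = 0.5184.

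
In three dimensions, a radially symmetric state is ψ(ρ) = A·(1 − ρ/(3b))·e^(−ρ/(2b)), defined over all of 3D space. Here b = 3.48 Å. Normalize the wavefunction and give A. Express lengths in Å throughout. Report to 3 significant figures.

Require ∫ |ψ|² 4πρ² dρ = 1 over the whole domain.
In 3D with spherical symmetry the volume element is 4πρ² dρ.
With ψ = A·(1 − ρ/(3b))·e^(−ρ/(2b)), the integral evaluates to A²·[8·π·b^3/3].
Plugging in b = 3.48 yields A = 0.05322.

A ≈ 0.0532 Å^(-3/2)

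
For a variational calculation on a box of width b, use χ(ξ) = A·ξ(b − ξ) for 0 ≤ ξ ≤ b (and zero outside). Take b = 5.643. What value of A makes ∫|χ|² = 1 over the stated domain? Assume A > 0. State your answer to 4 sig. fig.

A ≈ 0.07241

Normalization requires ∫|χ|² dξ = 1, integrated from 0 to b.
Expanding the polynomial and integrating term by term, ∫|χ|² dξ = A²·(b^5/30).
So A² = (b^5/30)^(−1).
Substituting b = 5.643 gives A² = 0.0052429, so A = 0.072408.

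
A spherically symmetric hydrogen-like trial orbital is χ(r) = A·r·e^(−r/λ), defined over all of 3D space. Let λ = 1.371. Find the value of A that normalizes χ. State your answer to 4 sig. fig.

Normalization requires ∫|χ|² 4πr² dr = 1, integrated from 0 to ∞.
The angular integral contributes 4π, leaving ∫₀^∞ r²|χ|² dr.
Carrying out the integral gives A² · 3·π·λ^5.
Hence A² = 1/[3·π·λ^5].
Substituting λ = 1.371 gives A² = 0.021905, so A = 0.14800.

A ≈ 0.1480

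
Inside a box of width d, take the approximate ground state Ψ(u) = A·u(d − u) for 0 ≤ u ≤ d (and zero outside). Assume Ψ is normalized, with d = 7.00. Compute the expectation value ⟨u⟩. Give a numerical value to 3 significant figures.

⟨u⟩ ≈ 3.50

By definition ⟨u⟩ = ∫ u |Ψ(u)|² du.
Since the A² factors cancel between numerator and denominator, ⟨u⟩ = d/2.
With d = 7.00, ⟨u⟩ = 3.500.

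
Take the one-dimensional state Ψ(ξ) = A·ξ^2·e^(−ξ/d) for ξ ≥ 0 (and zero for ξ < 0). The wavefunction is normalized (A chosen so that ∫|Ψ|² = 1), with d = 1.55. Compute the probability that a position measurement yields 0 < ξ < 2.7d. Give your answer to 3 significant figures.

The probability is P = ∫ |Ψ|² dξ over [0, 2.7d].
With A² fixed by ∫|Ψ|² = 1, i.e. A² = (3·d^5/4)^(−1), substitute and integrate.
Let u = ξ/d; then A² and the length scale cancel, so P = ∫_{0}^{2.7} u^4·e^(-2·u) du ÷ ∫_{0}^{∞} u^4·e^(-2·u) du.
With ∫ u^4·e^(-2·u) du = -(u^4/2 + u^3 + 3·u^2/2 + 3·u/2 + 3/4)·e^(-2·u) + C, the region integral is ≈ 0.47002 and the full one is 3/4.
Evaluating gives P = 0.6267.

P ≈ 0.627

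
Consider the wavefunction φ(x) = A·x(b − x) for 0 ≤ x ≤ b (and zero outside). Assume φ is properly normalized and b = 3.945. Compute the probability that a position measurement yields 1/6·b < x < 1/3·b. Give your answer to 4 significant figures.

|φ|² is the probability density, so P = ∫_{1/6·b}^{1/3·b} |φ|² dx.
The normalization integral ∫|φ|²dx over the whole domain equals b^5/30·A², and A² cancels in the ratio.
Substituting u = x/b, A² and the length scale cancel in the ratio: P = ∫_{1/6}^{1/3} u^2·(1 - u)^2 du / ∫_{0}^{1} u^2·(1 - u)^2 du.
An antiderivative of u^2·(1 - u)^2 is u^3·(6·u^2 - 15·u + 10)/30; evaluating from 1/6 to 1/3 gives ≈ 0.00581276, while the full integral is 1/30.
Evaluating gives P = 113/648.

P ≈ 0.1744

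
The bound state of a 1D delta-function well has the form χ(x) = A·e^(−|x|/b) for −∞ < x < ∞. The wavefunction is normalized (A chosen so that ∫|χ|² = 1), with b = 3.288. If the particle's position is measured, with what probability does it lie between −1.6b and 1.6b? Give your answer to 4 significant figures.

P ≈ 0.9592

P = ∫_{−1.6b}^{1.6b} |χ(x)|² dx.
Since A² = 1/(b), this is the region integral divided by the full normalization integral.
Both integrals are even about x = 0, so only the x ≥ 0 halves are needed (the factors of 2 cancel). In terms of u = x/b (A² and the length scale cancel between numerator and denominator), P = [∫_{0}^{1.6} e^(-2·u) du] / [∫_{0}^{∞} e^(-2·u) du].
An antiderivative of e^(-2·u) is -e^(-2·u)/2; evaluating from 0 to 1.6 gives 1/2 - e^(-16/5)/2, while the full integral is 1/2.
Taking the ratio, P = 0.95924.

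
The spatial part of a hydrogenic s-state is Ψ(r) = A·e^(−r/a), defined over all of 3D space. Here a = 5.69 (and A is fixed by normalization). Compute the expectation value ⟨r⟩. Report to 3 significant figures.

By definition ⟨r⟩ = ∫ r |Ψ(r)|² 4πr² dr.
The ratio of the moment integral to the normalization integral gives ⟨r⟩ = 3·a/2.
With a = 5.69, ⟨r⟩ = 8.535.

⟨r⟩ ≈ 8.54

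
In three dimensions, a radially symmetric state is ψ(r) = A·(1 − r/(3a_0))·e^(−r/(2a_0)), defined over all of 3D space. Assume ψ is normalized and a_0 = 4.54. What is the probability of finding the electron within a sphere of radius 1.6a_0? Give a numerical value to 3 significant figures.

P ≈ 0.272

With dV = 4πr²dr, the probability is ∫|ψ|² dV over r ≤ 1.6a_0.
A² is fixed by ∫₀^∞ 4πr²|ψ|² dr = 1, i.e. A² = (8·π·a_0^3/3)^(−1).
Substituting u = r/a_0, A², 4π and the length scale all cancel in the ratio: P = ∫_{0}^{1.6} u^2·(1 - u/3)^2·e^(-u) du / ∫_{0}^{∞} u^2·(1 - u/3)^2·e^(-u) du.
With ∫ u^2·(1 - u/3)^2·e^(-u) du = (-u^4 + 2·u^3 - 3·u^2 - 6·u - 6)·e^(-u)/9 + C, the region integral is ≈ 0.18118 and the full one is 2/3.
The region integral divided by the full integral gives P = 0.2718.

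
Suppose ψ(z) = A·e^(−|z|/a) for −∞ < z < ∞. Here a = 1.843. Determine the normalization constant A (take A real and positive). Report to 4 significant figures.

We need A² ∫|f|² dz = 1, taking the integral from −∞ to ∞.
Carrying out the integral gives A² · a.
Hence A² = 1/[a].
Substituting a = 1.843 gives A² = 0.54259, so A = 0.73661.

A ≈ 0.7366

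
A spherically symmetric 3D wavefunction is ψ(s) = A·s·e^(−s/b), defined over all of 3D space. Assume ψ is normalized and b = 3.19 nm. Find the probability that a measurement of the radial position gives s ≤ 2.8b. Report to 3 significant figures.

P ≈ 0.658

P = ∫ |ψ|² 4πs² ds over s ≤ 2.8b.
The full normalization integral is A²·[3·π·b^5] = 1, fixing A².
Substituting u = s/b, A², 4π and the length scale all cancel in the ratio: P = ∫_{0}^{2.8} u^4·e^(-2·u) du / ∫_{0}^{∞} u^4·e^(-2·u) du.
Using ∫ u^4·e^(-2·u) du = -(u^4/2 + u^3 + 3·u^2/2 + 3·u/2 + 3/4)·e^(-2·u), the numerator is ≈ 0.49339 and the denominator is 3/4.
The region integral divided by the full integral gives P = 0.6578.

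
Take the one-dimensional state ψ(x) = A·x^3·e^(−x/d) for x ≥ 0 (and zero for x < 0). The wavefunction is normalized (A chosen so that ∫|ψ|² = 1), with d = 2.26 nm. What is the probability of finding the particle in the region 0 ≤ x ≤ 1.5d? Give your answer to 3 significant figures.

P = ∫_{0}^{1.5d} |ψ(x)|² dx.
Since A² = 1/(45·d^7/8), this is the region integral divided by the full normalization integral.
In terms of u = x/d (A² and the length scale cancel between numerator and denominator), P = [∫_{0}^{1.5} u^6·e^(-2·u) du] / [∫_{0}^{∞} u^6·e^(-2·u) du].
An antiderivative of u^6·e^(-2·u) is -(4·u^6 + 12·u^5 + 30·u^4 + 60·u^3 + 90·u^2 + 90·u + 45)·e^(-2·u)/8; evaluating from 0 to 1.5 gives ≈ 0.18849, while the full integral is 45/8.
Evaluating gives P = 0.03351.

P ≈ 0.0335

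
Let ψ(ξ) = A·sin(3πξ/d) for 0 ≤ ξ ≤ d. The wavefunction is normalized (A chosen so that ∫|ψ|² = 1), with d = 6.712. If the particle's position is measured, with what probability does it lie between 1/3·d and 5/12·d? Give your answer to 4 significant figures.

The probability is P = ∫ |ψ|² dξ over [1/3·d, 5/12·d].
Since A² = 1/(d/2), this is the region integral divided by the full normalization integral.
In terms of u = ξ/d (A² and the length scale cancel between numerator and denominator), P = [∫_{1/3}^{5/12} sin(3·π·u)^2 du] / [∫_{0}^{1} sin(3·π·u)^2 du].
With ∫ sin(3·π·u)^2 du = u/2 - sin(6·π·u)/(12·π) + C, the region integral is 1/24 - 1/(12·π) and the full one is 1/2.
Taking the ratio, P = (-2 + π)/(12·π).

P ≈ 0.03028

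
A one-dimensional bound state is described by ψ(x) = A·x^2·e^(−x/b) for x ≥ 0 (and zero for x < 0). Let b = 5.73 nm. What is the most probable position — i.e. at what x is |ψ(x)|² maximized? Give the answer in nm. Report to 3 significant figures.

x ≈ 11.5 nm

Set d/dx [|ψ(x)|²] = 0 and solve for x > 0.
Solving yields x = 2·b.
With b = 5.73, the most probable position is 11.46 nm.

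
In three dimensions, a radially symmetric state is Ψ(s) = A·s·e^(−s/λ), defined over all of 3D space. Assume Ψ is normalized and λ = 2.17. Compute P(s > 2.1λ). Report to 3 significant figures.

With dV = 4πs²ds, the probability is ∫|Ψ|² dV over s > 2.1λ.
Normalization gives A² = 1/(3·π·λ^5).
In terms of u = s/λ (A², 4π and the length scale all cancel between numerator and denominator), P = [∫_{2.1}^{∞} u^4·e^(-2·u) du] / [∫_{0}^{∞} u^4·e^(-2·u) du].
Using ∫ u^4·e^(-2·u) du = -(u^4/2 + u^3 + 3·u^2/2 + 3·u/2 + 3/4)·e^(-2·u), the numerator is ≈ 0.44237 and the denominator is 3/4.
Taking the ratio yields P = 0.5898.

P ≈ 0.590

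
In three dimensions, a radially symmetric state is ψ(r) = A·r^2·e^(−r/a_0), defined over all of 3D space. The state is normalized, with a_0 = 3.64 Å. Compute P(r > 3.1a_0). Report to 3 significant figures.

Integrate the radial probability density 4πr²|ψ|² over r > 3.1a_0.
A² is fixed by ∫₀^∞ 4πr²|ψ|² dr = 1, i.e. A² = (45·π·a_0^7/2)^(−1).
Let u = r/a_0; then A², 4π and the length scale all cancel, so P = ∫_{3.1}^{∞} u^6·e^(-2·u) du ÷ ∫_{0}^{∞} u^6·e^(-2·u) du.
Using ∫ u^6·e^(-2·u) du = -(4·u^6 + 12·u^5 + 30·u^4 + 60·u^3 + 90·u^2 + 90·u + 45)·e^(-2·u)/8, the numerator is ≈ 3.2299 and the denominator is 45/8.
The region integral divided by the full integral gives P = 0.5742.

P ≈ 0.574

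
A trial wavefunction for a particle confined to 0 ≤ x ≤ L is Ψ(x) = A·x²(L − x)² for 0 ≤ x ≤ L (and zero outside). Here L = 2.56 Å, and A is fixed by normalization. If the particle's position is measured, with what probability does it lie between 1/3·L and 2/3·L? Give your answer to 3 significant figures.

P ≈ 0.710

The probability is P = ∫ |Ψ|² dx over [1/3·L, 2/3·L].
With A² fixed by ∫|Ψ|² = 1, i.e. A² = (L^9/630)^(−1), substitute and integrate.
Substituting u = x/L, A² and the length scale cancel in the ratio: P = ∫_{1/3}^{2/3} u^4·(1 - u)^4 du / ∫_{0}^{1} u^4·(1 - u)^4 du.
Using ∫ u^4·(1 - u)^4 du = u^5·(70·u^4 - 315·u^3 + 540·u^2 - 420·u + 126)/630, the numerator is ≈ 0.0011275 and the denominator is 1/630.
The result is P = 0.7103.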